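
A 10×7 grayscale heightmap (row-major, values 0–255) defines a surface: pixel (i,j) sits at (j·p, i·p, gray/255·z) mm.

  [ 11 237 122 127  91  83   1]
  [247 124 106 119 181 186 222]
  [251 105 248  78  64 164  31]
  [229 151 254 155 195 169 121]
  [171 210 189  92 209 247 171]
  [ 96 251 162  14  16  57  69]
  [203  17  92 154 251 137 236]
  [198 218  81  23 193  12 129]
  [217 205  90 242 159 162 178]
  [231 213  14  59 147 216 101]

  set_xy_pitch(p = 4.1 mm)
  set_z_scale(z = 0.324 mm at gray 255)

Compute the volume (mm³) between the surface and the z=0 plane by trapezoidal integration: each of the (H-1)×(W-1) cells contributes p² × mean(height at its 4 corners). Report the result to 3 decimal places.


168.882

height_mm = gray/255 × 0.324; cell vol = 4.1² × mean(4 corners)
unit = 4.1² × 0.324 / (4×255) = 0.00533965 mm³ per gray-sum
row 0: Σ corner-gray over 6 cells = 3233  → 17.2631
row 1: Σ corner-gray over 6 cells = 3501  → 18.6941
row 2: Σ corner-gray over 6 cells = 3798  → 20.2800
row 3: Σ corner-gray over 6 cells = 4434  → 23.6760
row 4: Σ corner-gray over 6 cells = 3401  → 18.1601
row 5: Σ corner-gray over 6 cells = 2906  → 15.5170
row 6: Σ corner-gray over 6 cells = 3122  → 16.6704
row 7: Σ corner-gray over 6 cells = 3492  → 18.6460
row 8: Σ corner-gray over 6 cells = 3741  → 19.9756
Σ rows: total corner-gray = 31628  → 168.8824 mm³


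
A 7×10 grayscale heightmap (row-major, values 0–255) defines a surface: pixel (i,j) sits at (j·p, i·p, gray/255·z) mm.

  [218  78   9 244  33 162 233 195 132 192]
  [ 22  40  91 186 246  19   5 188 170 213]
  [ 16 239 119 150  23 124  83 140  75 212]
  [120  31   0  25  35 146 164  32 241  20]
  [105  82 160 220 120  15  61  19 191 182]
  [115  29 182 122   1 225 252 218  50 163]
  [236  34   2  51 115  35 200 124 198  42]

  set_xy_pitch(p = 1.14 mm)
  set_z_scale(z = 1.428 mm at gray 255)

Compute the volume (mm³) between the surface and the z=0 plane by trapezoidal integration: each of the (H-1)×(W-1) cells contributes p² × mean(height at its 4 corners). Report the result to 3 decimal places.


45.104

height_mm = gray/255 × 1.428; cell vol = 1.14² × mean(4 corners)
unit = 1.14² × 1.428 / (4×255) = 0.00181944 mm³ per gray-sum
row 0: Σ corner-gray over 9 cells = 4707  → 8.5641
row 1: Σ corner-gray over 9 cells = 4259  → 7.7490
row 2: Σ corner-gray over 9 cells = 3622  → 6.5900
row 3: Σ corner-gray over 9 cells = 3511  → 6.3881
row 4: Σ corner-gray over 9 cells = 4459  → 8.1129
row 5: Σ corner-gray over 9 cells = 4232  → 7.6999
Σ rows: total corner-gray = 24790  → 45.1039 mm³


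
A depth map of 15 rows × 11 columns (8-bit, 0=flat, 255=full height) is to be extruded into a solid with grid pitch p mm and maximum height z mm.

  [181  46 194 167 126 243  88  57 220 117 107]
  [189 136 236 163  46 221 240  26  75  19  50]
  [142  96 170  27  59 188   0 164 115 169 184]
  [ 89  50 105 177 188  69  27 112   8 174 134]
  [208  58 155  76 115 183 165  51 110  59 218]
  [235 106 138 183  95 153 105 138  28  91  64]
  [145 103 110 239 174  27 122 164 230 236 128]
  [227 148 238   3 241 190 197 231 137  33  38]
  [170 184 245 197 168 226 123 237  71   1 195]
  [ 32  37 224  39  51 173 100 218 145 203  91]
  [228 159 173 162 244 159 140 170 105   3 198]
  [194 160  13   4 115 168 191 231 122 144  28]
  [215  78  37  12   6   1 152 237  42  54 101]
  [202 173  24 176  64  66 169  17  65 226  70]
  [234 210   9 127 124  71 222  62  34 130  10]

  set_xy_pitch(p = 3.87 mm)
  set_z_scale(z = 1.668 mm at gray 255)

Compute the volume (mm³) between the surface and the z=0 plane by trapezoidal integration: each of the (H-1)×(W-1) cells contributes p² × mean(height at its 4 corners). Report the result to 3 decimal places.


height_mm = gray/255 × 1.668; cell vol = 3.87² × mean(4 corners)
unit = 3.87² × 1.668 / (4×255) = 0.0244916 mm³ per gray-sum
row 0: Σ corner-gray over 10 cells = 5367  → 131.4466
row 1: Σ corner-gray over 10 cells = 4865  → 119.1518
row 2: Σ corner-gray over 10 cells = 4345  → 106.4162
row 3: Σ corner-gray over 10 cells = 4413  → 108.0816
row 4: Σ corner-gray over 10 cells = 4743  → 116.1638
row 5: Σ corner-gray over 10 cells = 5456  → 133.6264
row 6: Σ corner-gray over 10 cells = 6184  → 151.4563
row 7: Σ corner-gray over 10 cells = 6370  → 156.0117
row 8: Σ corner-gray over 10 cells = 5772  → 141.3657
row 9: Σ corner-gray over 10 cells = 5559  → 136.1490
row 10: Σ corner-gray over 10 cells = 5574  → 136.5164
row 11: Σ corner-gray over 10 cells = 4072  → 99.7299
row 12: Σ corner-gray over 10 cells = 3786  → 92.7253
row 13: Σ corner-gray over 10 cells = 4454  → 109.0857
Σ rows: total corner-gray = 70960  → 1737.9265 mm³

1737.927


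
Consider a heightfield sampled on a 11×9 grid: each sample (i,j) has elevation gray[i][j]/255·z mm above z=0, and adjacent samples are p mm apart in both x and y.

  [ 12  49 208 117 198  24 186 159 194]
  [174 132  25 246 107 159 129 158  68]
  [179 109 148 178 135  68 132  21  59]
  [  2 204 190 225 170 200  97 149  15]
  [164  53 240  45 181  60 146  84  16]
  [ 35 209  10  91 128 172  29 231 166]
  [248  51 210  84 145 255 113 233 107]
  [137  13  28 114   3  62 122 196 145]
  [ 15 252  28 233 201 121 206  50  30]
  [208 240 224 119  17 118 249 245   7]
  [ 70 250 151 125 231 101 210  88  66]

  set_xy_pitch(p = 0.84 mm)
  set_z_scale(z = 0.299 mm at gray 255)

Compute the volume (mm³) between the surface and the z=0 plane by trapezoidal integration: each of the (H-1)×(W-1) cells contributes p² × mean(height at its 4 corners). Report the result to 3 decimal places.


8.782

height_mm = gray/255 × 0.299; cell vol = 0.84² × mean(4 corners)
unit = 0.84² × 0.299 / (4×255) = 0.000206838 mm³ per gray-sum
row 0: Σ corner-gray over 8 cells = 4242  → 0.8774
row 1: Σ corner-gray over 8 cells = 3974  → 0.8220
row 2: Σ corner-gray over 8 cells = 4307  → 0.8908
row 3: Σ corner-gray over 8 cells = 4285  → 0.8863
row 4: Σ corner-gray over 8 cells = 3739  → 0.7734
row 5: Σ corner-gray over 8 cells = 4478  → 0.9262
row 6: Σ corner-gray over 8 cells = 3895  → 0.8056
row 7: Σ corner-gray over 8 cells = 3585  → 0.7415
row 8: Σ corner-gray over 8 cells = 4866  → 1.0065
row 9: Σ corner-gray over 8 cells = 5087  → 1.0522
Σ rows: total corner-gray = 42458  → 8.7819 mm³


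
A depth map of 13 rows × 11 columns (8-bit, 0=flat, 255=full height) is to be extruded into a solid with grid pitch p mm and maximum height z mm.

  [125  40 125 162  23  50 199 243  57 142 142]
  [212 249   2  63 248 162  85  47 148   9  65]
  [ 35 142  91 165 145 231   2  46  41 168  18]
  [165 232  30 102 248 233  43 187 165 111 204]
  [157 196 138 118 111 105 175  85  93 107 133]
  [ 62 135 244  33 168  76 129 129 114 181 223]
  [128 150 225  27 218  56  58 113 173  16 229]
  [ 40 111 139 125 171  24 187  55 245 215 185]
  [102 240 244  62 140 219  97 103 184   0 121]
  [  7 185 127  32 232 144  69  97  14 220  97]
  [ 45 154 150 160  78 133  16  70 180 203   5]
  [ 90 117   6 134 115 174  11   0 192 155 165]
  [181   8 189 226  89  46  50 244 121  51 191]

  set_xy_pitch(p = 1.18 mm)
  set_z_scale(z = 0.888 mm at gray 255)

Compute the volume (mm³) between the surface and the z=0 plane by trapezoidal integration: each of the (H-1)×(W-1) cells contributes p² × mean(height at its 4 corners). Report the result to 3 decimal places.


height_mm = gray/255 × 0.888; cell vol = 1.18² × mean(4 corners)
unit = 1.18² × 0.888 / (4×255) = 0.00121221 mm³ per gray-sum
row 0: Σ corner-gray over 10 cells = 4652  → 5.6392
row 1: Σ corner-gray over 10 cells = 4418  → 5.3555
row 2: Σ corner-gray over 10 cells = 5186  → 6.2865
row 3: Σ corner-gray over 10 cells = 5617  → 6.8090
row 4: Σ corner-gray over 10 cells = 5249  → 6.3629
row 5: Σ corner-gray over 10 cells = 5132  → 6.2210
row 6: Σ corner-gray over 10 cells = 5198  → 6.3011
row 7: Σ corner-gray over 10 cells = 5570  → 6.7520
row 8: Σ corner-gray over 10 cells = 5145  → 6.2368
row 9: Σ corner-gray over 10 cells = 4682  → 5.6756
row 10: Σ corner-gray over 10 cells = 4401  → 5.3349
row 11: Σ corner-gray over 10 cells = 4483  → 5.4343
Σ rows: total corner-gray = 59733  → 72.4088 mm³

72.409


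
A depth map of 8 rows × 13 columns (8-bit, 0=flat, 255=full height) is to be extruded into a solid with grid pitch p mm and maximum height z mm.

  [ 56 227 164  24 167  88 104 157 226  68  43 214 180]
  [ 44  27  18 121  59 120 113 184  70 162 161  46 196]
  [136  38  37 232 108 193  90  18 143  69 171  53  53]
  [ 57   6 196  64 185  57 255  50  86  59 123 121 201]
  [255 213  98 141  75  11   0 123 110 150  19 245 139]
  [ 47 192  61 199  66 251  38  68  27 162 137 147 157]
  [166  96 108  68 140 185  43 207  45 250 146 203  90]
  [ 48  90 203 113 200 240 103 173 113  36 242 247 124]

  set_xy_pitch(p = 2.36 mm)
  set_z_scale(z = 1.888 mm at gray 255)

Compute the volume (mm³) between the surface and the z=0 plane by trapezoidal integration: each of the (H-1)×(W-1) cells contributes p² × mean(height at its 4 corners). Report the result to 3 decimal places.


410.410

height_mm = gray/255 × 1.888; cell vol = 2.36² × mean(4 corners)
unit = 2.36² × 1.888 / (4×255) = 0.0103092 mm³ per gray-sum
row 0: Σ corner-gray over 12 cells = 5602  → 57.7523
row 1: Σ corner-gray over 12 cells = 4895  → 50.4636
row 2: Σ corner-gray over 12 cells = 5155  → 53.1440
row 3: Σ corner-gray over 12 cells = 5426  → 55.9378
row 4: Σ corner-gray over 12 cells = 5664  → 58.3914
row 5: Σ corner-gray over 12 cells = 6138  → 63.2780
row 6: Σ corner-gray over 12 cells = 6930  → 71.4429
Σ rows: total corner-gray = 39810  → 410.4101 mm³


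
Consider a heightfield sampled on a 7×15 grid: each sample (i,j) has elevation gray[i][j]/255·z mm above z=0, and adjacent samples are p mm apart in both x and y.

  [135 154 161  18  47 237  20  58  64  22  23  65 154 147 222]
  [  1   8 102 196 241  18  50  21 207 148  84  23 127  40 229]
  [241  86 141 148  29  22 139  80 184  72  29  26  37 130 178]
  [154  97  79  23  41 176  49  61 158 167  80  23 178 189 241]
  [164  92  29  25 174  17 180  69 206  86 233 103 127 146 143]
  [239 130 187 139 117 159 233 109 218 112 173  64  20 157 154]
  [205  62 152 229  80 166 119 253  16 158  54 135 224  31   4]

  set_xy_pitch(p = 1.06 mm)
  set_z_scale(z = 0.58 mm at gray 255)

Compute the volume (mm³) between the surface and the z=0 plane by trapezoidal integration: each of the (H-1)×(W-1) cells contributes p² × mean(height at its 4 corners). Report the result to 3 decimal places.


height_mm = gray/255 × 0.58; cell vol = 1.06² × mean(4 corners)
unit = 1.06² × 0.58 / (4×255) = 0.00063891 mm³ per gray-sum
row 0: Σ corner-gray over 14 cells = 5457  → 3.4865
row 1: Σ corner-gray over 14 cells = 5425  → 3.4661
row 2: Σ corner-gray over 14 cells = 5702  → 3.6431
row 3: Σ corner-gray over 14 cells = 6318  → 4.0366
row 4: Σ corner-gray over 14 cells = 7310  → 4.6704
row 5: Σ corner-gray over 14 cells = 7596  → 4.8532
Σ rows: total corner-gray = 37808  → 24.1559 mm³

24.156


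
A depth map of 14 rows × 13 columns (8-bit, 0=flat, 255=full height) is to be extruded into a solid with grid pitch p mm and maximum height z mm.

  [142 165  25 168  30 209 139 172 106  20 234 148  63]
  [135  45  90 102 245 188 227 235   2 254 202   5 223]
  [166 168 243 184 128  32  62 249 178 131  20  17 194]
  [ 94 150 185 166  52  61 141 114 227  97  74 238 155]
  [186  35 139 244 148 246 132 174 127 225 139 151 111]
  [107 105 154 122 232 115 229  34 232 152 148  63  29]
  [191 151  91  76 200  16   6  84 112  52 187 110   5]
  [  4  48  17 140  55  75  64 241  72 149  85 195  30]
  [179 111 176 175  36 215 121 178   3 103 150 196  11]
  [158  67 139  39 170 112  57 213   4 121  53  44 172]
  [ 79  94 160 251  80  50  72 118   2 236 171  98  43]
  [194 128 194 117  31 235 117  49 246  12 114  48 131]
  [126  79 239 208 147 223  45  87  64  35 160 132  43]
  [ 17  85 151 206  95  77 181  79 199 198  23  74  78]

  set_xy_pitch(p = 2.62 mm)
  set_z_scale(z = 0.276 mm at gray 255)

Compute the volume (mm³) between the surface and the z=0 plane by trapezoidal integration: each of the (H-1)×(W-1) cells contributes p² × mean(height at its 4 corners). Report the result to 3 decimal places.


height_mm = gray/255 × 0.276; cell vol = 2.62² × mean(4 corners)
unit = 2.62² × 0.276 / (4×255) = 0.00185743 mm³ per gray-sum
row 0: Σ corner-gray over 12 cells = 6585  → 12.2311
row 1: Σ corner-gray over 12 cells = 6732  → 12.5042
row 2: Σ corner-gray over 12 cells = 6443  → 11.9674
row 3: Σ corner-gray over 12 cells = 7076  → 13.1431
row 4: Σ corner-gray over 12 cells = 7125  → 13.2342
row 5: Σ corner-gray over 12 cells = 5674  → 10.5390
row 6: Σ corner-gray over 12 cells = 4682  → 8.6965
row 7: Σ corner-gray over 12 cells = 5434  → 10.0933
row 8: Σ corner-gray over 12 cells = 5486  → 10.1898
row 9: Σ corner-gray over 12 cells = 5154  → 9.5732
row 10: Σ corner-gray over 12 cells = 5693  → 10.5743
row 11: Σ corner-gray over 12 cells = 5914  → 10.9848
row 12: Σ corner-gray over 12 cells = 5838  → 10.8437
Σ rows: total corner-gray = 77836  → 144.5746 mm³

144.575


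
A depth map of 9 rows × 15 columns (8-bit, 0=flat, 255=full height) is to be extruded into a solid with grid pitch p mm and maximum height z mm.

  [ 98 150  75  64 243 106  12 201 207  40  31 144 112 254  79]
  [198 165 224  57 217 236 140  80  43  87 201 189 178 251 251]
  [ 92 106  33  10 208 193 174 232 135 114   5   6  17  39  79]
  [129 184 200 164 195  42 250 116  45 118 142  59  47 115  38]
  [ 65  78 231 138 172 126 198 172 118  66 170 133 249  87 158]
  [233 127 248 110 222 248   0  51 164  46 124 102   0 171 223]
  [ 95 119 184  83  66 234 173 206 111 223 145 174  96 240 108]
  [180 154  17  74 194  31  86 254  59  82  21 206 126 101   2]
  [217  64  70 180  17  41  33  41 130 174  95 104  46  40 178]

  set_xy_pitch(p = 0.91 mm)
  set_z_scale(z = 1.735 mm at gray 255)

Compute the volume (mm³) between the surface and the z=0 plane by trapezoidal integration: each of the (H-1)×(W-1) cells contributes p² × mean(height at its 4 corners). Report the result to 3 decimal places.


81.317

height_mm = gray/255 × 1.735; cell vol = 0.91² × mean(4 corners)
unit = 0.91² × 1.735 / (4×255) = 0.00140858 mm³ per gray-sum
row 0: Σ corner-gray over 14 cells = 8040  → 11.3250
row 1: Σ corner-gray over 14 cells = 7300  → 10.2826
row 2: Σ corner-gray over 14 cells = 6236  → 8.7839
row 3: Σ corner-gray over 14 cells = 7620  → 10.7334
row 4: Σ corner-gray over 14 cells = 7781  → 10.9602
row 5: Σ corner-gray over 14 cells = 7993  → 11.2588
row 6: Σ corner-gray over 14 cells = 7303  → 10.2869
row 7: Σ corner-gray over 14 cells = 5457  → 7.6866
Σ rows: total corner-gray = 57730  → 81.3174 mm³


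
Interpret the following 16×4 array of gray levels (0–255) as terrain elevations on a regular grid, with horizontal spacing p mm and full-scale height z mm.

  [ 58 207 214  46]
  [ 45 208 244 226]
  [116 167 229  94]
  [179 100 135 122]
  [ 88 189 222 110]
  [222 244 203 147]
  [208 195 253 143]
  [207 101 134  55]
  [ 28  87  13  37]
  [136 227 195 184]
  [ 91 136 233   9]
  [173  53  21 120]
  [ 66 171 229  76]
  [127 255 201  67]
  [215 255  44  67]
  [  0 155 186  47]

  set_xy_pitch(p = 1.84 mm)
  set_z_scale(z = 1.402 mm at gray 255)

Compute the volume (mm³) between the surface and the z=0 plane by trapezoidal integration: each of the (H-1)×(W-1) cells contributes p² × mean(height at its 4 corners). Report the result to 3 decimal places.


127.353

height_mm = gray/255 × 1.402; cell vol = 1.84² × mean(4 corners)
unit = 1.84² × 1.402 / (4×255) = 0.00465354 mm³ per gray-sum
row 0: Σ corner-gray over 3 cells = 2121  → 9.8702
row 1: Σ corner-gray over 3 cells = 2177  → 10.1308
row 2: Σ corner-gray over 3 cells = 1773  → 8.2507
row 3: Σ corner-gray over 3 cells = 1791  → 8.3345
row 4: Σ corner-gray over 3 cells = 2283  → 10.6240
row 5: Σ corner-gray over 3 cells = 2510  → 11.6804
row 6: Σ corner-gray over 3 cells = 1979  → 9.2094
row 7: Σ corner-gray over 3 cells = 997  → 4.6396
row 8: Σ corner-gray over 3 cells = 1429  → 6.6499
row 9: Σ corner-gray over 3 cells = 2002  → 9.3164
row 10: Σ corner-gray over 3 cells = 1279  → 5.9519
row 11: Σ corner-gray over 3 cells = 1383  → 6.4358
row 12: Σ corner-gray over 3 cells = 2048  → 9.5305
row 13: Σ corner-gray over 3 cells = 1986  → 9.2419
row 14: Σ corner-gray over 3 cells = 1609  → 7.4875
Σ rows: total corner-gray = 27367  → 127.3534 mm³


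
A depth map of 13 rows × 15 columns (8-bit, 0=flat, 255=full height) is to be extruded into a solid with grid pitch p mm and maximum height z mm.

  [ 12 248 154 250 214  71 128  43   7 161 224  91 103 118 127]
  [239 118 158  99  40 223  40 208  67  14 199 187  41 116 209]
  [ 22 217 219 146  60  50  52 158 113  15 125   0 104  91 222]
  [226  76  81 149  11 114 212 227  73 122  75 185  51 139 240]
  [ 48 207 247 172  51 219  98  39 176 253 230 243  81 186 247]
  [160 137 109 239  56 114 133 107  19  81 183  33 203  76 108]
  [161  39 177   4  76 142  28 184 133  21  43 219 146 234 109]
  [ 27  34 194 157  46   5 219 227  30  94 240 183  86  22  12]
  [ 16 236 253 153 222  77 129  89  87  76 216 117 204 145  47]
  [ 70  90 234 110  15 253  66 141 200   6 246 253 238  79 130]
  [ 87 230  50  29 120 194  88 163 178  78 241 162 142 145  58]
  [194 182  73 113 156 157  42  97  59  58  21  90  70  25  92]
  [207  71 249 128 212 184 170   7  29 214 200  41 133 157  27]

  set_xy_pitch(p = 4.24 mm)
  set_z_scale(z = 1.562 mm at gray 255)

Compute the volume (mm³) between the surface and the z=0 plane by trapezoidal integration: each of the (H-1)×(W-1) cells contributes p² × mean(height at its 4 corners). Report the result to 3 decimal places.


2335.322

height_mm = gray/255 × 1.562; cell vol = 4.24² × mean(4 corners)
unit = 4.24² × 1.562 / (4×255) = 0.0275304 mm³ per gray-sum
row 0: Σ corner-gray over 14 cells = 7231  → 199.0723
row 1: Σ corner-gray over 14 cells = 6412  → 176.5249
row 2: Σ corner-gray over 14 cells = 6440  → 177.2958
row 3: Σ corner-gray over 14 cells = 8195  → 225.6117
row 4: Σ corner-gray over 14 cells = 7947  → 218.7841
row 5: Σ corner-gray over 14 cells = 6410  → 176.4699
row 6: Σ corner-gray over 14 cells = 6275  → 172.7533
row 7: Σ corner-gray over 14 cells = 7184  → 197.7784
row 8: Σ corner-gray over 14 cells = 8133  → 223.9048
row 9: Σ corner-gray over 14 cells = 7847  → 216.0311
row 10: Σ corner-gray over 14 cells = 6357  → 175.0108
row 11: Σ corner-gray over 14 cells = 6396  → 176.0845
Σ rows: total corner-gray = 84827  → 2335.3215 mm³


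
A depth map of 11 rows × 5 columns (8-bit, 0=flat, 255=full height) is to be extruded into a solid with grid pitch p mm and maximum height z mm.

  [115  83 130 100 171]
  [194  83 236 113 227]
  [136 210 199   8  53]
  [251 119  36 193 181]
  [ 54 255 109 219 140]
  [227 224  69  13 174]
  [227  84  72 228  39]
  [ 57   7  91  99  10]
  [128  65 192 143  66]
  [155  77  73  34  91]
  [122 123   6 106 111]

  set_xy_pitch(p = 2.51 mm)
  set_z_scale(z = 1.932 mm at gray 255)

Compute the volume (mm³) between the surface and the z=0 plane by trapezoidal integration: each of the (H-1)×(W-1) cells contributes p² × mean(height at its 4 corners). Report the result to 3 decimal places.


height_mm = gray/255 × 1.932; cell vol = 2.51² × mean(4 corners)
unit = 2.51² × 1.932 / (4×255) = 0.0119331 mm³ per gray-sum
row 0: Σ corner-gray over 4 cells = 2197  → 26.2171
row 1: Σ corner-gray over 4 cells = 2308  → 27.5417
row 2: Σ corner-gray over 4 cells = 2151  → 25.6682
row 3: Σ corner-gray over 4 cells = 2488  → 29.6896
row 4: Σ corner-gray over 4 cells = 2373  → 28.3173
row 5: Σ corner-gray over 4 cells = 2047  → 24.4271
row 6: Σ corner-gray over 4 cells = 1495  → 17.8400
row 7: Σ corner-gray over 4 cells = 1455  → 17.3627
row 8: Σ corner-gray over 4 cells = 1608  → 19.1885
row 9: Σ corner-gray over 4 cells = 1317  → 15.7159
Σ rows: total corner-gray = 19439  → 231.9681 mm³

231.968


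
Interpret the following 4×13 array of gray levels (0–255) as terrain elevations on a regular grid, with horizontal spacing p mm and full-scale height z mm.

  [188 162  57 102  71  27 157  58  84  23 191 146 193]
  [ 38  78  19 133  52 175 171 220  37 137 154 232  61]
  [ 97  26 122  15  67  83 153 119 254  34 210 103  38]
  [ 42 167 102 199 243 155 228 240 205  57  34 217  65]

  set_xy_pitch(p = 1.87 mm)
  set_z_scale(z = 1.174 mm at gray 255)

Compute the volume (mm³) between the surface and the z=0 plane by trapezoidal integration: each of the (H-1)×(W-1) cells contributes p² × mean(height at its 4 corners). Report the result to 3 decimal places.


69.155

height_mm = gray/255 × 1.174; cell vol = 1.87² × mean(4 corners)
unit = 1.87² × 1.174 / (4×255) = 0.00402486 mm³ per gray-sum
row 0: Σ corner-gray over 12 cells = 5452  → 21.9436
row 1: Σ corner-gray over 12 cells = 5422  → 21.8228
row 2: Σ corner-gray over 12 cells = 6308  → 25.3888
Σ rows: total corner-gray = 17182  → 69.1552 mm³


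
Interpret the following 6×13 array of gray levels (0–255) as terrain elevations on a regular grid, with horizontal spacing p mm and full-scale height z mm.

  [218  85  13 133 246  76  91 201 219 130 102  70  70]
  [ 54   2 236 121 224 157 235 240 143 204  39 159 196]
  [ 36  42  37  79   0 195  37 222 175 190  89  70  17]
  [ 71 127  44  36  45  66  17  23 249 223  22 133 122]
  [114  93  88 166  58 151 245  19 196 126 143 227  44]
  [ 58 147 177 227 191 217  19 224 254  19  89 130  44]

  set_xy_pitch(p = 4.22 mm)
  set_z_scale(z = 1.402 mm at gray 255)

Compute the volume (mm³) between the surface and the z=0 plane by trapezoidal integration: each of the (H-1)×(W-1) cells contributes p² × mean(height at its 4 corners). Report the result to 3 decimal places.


height_mm = gray/255 × 1.402; cell vol = 4.22² × mean(4 corners)
unit = 4.22² × 1.402 / (4×255) = 0.0244778 mm³ per gray-sum
row 0: Σ corner-gray over 12 cells = 6790  → 166.2044
row 1: Σ corner-gray over 12 cells = 6095  → 149.1923
row 2: Σ corner-gray over 12 cells = 4488  → 109.8565
row 3: Σ corner-gray over 12 cells = 5345  → 130.8339
row 4: Σ corner-gray over 12 cells = 6672  → 163.3160
Σ rows: total corner-gray = 29390  → 719.4031 mm³

719.403


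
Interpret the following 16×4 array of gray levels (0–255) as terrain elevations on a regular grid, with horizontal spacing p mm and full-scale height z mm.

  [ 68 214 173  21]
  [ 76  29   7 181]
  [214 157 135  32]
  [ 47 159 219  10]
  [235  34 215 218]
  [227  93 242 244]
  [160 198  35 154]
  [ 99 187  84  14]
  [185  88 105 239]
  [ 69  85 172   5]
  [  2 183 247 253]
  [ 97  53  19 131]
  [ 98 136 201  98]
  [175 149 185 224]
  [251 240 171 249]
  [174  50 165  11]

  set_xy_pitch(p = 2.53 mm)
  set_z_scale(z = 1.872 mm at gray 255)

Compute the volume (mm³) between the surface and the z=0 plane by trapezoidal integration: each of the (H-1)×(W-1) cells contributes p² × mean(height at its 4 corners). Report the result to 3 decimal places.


290.916

height_mm = gray/255 × 1.872; cell vol = 2.53² × mean(4 corners)
unit = 2.53² × 1.872 / (4×255) = 0.0117475 mm³ per gray-sum
row 0: Σ corner-gray over 3 cells = 1192  → 14.0031
row 1: Σ corner-gray over 3 cells = 1159  → 13.6154
row 2: Σ corner-gray over 3 cells = 1643  → 19.3012
row 3: Σ corner-gray over 3 cells = 1764  → 20.7227
row 4: Σ corner-gray over 3 cells = 2092  → 24.5758
row 5: Σ corner-gray over 3 cells = 1921  → 22.5670
row 6: Σ corner-gray over 3 cells = 1435  → 16.8577
row 7: Σ corner-gray over 3 cells = 1465  → 17.2101
row 8: Σ corner-gray over 3 cells = 1398  → 16.4231
row 9: Σ corner-gray over 3 cells = 1703  → 20.0061
row 10: Σ corner-gray over 3 cells = 1487  → 17.4686
row 11: Σ corner-gray over 3 cells = 1242  → 14.5904
row 12: Σ corner-gray over 3 cells = 1937  → 22.7550
row 13: Σ corner-gray over 3 cells = 2389  → 28.0649
row 14: Σ corner-gray over 3 cells = 1937  → 22.7550
Σ rows: total corner-gray = 24764  → 290.9159 mm³


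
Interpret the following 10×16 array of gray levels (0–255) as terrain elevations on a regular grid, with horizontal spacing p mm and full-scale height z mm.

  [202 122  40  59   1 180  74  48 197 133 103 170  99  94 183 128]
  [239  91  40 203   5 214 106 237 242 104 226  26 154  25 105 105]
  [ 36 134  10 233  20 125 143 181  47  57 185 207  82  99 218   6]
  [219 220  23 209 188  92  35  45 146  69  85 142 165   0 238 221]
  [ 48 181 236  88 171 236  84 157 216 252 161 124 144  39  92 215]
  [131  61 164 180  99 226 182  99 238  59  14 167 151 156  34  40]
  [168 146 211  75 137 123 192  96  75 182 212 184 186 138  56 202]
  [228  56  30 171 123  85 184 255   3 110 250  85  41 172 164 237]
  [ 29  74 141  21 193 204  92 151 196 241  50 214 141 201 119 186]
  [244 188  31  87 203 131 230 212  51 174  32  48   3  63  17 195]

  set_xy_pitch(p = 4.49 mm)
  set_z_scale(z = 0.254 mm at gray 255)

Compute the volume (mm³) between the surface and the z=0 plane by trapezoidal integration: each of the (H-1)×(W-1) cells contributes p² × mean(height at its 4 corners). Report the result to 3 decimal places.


height_mm = gray/255 × 0.254; cell vol = 4.49² × mean(4 corners)
unit = 4.49² × 0.254 / (4×255) = 0.00502026 mm³ per gray-sum
row 0: Σ corner-gray over 15 cells = 7236  → 36.3266
row 1: Σ corner-gray over 15 cells = 7424  → 37.2704
row 2: Σ corner-gray over 15 cells = 7278  → 36.5375
row 3: Σ corner-gray over 15 cells = 8379  → 42.0648
row 4: Σ corner-gray over 15 cells = 8456  → 42.4513
row 5: Σ corner-gray over 15 cells = 8227  → 41.3017
row 6: Σ corner-gray over 15 cells = 8319  → 41.7635
row 7: Σ corner-gray over 15 cells = 8214  → 41.2364
row 8: Σ corner-gray over 15 cells = 7670  → 38.5054
Σ rows: total corner-gray = 71203  → 357.4576 mm³

357.458


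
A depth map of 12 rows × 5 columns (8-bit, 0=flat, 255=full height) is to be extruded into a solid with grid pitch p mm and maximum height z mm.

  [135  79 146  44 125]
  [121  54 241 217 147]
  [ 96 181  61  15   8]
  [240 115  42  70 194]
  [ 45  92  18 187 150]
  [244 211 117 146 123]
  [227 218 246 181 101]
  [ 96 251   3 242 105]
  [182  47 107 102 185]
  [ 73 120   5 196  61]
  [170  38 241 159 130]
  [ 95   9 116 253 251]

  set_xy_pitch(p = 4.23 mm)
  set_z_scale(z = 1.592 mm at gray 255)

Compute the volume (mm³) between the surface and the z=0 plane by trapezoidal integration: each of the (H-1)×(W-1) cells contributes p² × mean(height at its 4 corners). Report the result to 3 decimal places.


height_mm = gray/255 × 1.592; cell vol = 4.23² × mean(4 corners)
unit = 4.23² × 1.592 / (4×255) = 0.027927 mm³ per gray-sum
row 0: Σ corner-gray over 4 cells = 2090  → 58.3673
row 1: Σ corner-gray over 4 cells = 1910  → 53.3405
row 2: Σ corner-gray over 4 cells = 1506  → 42.0580
row 3: Σ corner-gray over 4 cells = 1677  → 46.8335
row 4: Σ corner-gray over 4 cells = 2104  → 58.7583
row 5: Σ corner-gray over 4 cells = 2933  → 81.9098
row 6: Σ corner-gray over 4 cells = 2811  → 78.5027
row 7: Σ corner-gray over 4 cells = 2072  → 57.8647
row 8: Σ corner-gray over 4 cells = 1655  → 46.2191
row 9: Σ corner-gray over 4 cells = 1952  → 54.5134
row 10: Σ corner-gray over 4 cells = 2278  → 63.6176
Σ rows: total corner-gray = 22988  → 641.9849 mm³

641.985


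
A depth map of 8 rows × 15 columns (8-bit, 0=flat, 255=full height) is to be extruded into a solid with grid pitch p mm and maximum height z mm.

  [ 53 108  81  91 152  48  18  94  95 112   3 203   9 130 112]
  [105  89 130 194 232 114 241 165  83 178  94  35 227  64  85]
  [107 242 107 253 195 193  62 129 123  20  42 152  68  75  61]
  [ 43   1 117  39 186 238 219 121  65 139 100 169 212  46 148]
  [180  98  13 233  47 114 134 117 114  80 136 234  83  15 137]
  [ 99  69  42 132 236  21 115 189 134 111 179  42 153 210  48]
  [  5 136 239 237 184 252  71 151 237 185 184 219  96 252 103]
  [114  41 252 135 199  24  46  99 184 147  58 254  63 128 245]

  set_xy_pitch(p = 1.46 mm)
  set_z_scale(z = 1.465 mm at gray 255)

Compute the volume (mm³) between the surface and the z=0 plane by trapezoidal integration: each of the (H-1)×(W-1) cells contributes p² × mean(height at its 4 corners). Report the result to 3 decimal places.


height_mm = gray/255 × 1.465; cell vol = 1.46² × mean(4 corners)
unit = 1.46² × 1.465 / (4×255) = 0.00306156 mm³ per gray-sum
row 0: Σ corner-gray over 14 cells = 6335  → 19.3950
row 1: Σ corner-gray over 14 cells = 7372  → 22.5698
row 2: Σ corner-gray over 14 cells = 6985  → 21.3850
row 3: Σ corner-gray over 14 cells = 6648  → 20.3533
row 4: Σ corner-gray over 14 cells = 6566  → 20.1022
row 5: Σ corner-gray over 14 cells = 8407  → 25.7386
row 6: Σ corner-gray over 14 cells = 8613  → 26.3692
Σ rows: total corner-gray = 50926  → 155.9131 mm³

155.913


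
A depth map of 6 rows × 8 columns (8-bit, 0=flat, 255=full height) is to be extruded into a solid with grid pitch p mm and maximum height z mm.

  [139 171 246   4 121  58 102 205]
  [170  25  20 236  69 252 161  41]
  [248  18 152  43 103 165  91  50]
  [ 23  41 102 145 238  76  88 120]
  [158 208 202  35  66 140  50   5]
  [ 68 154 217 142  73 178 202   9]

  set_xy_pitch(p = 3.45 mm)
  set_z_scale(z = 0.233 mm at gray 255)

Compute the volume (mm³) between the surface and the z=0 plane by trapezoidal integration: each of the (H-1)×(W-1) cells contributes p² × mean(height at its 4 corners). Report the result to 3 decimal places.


44.294

height_mm = gray/255 × 0.233; cell vol = 3.45² × mean(4 corners)
unit = 3.45² × 0.233 / (4×255) = 0.0027189 mm³ per gray-sum
row 0: Σ corner-gray over 7 cells = 3485  → 9.4754
row 1: Σ corner-gray over 7 cells = 3179  → 8.6434
row 2: Σ corner-gray over 7 cells = 2965  → 8.0616
row 3: Σ corner-gray over 7 cells = 3088  → 8.3960
row 4: Σ corner-gray over 7 cells = 3574  → 9.7174
Σ rows: total corner-gray = 16291  → 44.2937 mm³


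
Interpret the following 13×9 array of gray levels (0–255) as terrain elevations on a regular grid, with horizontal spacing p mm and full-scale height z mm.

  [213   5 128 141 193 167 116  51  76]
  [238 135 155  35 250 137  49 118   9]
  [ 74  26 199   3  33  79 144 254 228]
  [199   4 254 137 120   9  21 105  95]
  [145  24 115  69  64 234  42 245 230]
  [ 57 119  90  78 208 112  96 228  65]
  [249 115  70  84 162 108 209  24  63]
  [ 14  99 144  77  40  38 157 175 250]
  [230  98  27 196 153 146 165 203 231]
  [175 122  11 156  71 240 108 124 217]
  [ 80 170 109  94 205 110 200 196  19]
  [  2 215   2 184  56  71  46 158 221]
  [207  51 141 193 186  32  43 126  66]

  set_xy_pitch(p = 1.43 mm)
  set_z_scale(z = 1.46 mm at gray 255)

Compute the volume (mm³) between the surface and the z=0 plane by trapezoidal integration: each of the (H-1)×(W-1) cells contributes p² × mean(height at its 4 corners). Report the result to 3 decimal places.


135.831

height_mm = gray/255 × 1.46; cell vol = 1.43² × mean(4 corners)
unit = 1.43² × 1.46 / (4×255) = 0.00292701 mm³ per gray-sum
row 0: Σ corner-gray over 8 cells = 3896  → 11.4036
row 1: Σ corner-gray over 8 cells = 3783  → 11.0729
row 2: Σ corner-gray over 8 cells = 3372  → 9.8699
row 3: Σ corner-gray over 8 cells = 3555  → 10.4055
row 4: Σ corner-gray over 8 cells = 3945  → 11.5471
row 5: Σ corner-gray over 8 cells = 3840  → 11.2397
row 6: Σ corner-gray over 8 cells = 3580  → 10.4787
row 7: Σ corner-gray over 8 cells = 4161  → 12.1793
row 8: Σ corner-gray over 8 cells = 4493  → 13.1511
row 9: Σ corner-gray over 8 cells = 4323  → 12.6535
row 10: Σ corner-gray over 8 cells = 3954  → 11.5734
row 11: Σ corner-gray over 8 cells = 3504  → 10.2563
Σ rows: total corner-gray = 46406  → 135.8310 mm³


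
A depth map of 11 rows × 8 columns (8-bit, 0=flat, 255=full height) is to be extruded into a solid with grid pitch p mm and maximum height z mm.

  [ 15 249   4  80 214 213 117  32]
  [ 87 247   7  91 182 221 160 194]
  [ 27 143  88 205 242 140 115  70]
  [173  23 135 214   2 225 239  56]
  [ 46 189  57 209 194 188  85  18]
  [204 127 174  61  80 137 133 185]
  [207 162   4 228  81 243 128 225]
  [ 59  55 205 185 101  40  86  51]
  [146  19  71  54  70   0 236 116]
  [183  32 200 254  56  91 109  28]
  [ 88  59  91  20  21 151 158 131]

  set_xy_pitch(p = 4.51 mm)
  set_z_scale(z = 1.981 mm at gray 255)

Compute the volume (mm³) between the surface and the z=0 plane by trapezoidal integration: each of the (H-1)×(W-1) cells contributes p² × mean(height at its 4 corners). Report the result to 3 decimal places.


1392.978

height_mm = gray/255 × 1.981; cell vol = 4.51² × mean(4 corners)
unit = 4.51² × 1.981 / (4×255) = 0.0395037 mm³ per gray-sum
row 0: Σ corner-gray over 7 cells = 3898  → 153.9853
row 1: Σ corner-gray over 7 cells = 4060  → 160.3849
row 2: Σ corner-gray over 7 cells = 3868  → 152.8002
row 3: Σ corner-gray over 7 cells = 3813  → 150.6275
row 4: Σ corner-gray over 7 cells = 3721  → 146.9931
row 5: Σ corner-gray over 7 cells = 3937  → 155.5259
row 6: Σ corner-gray over 7 cells = 3578  → 141.3441
row 7: Σ corner-gray over 7 cells = 2616  → 103.3416
row 8: Σ corner-gray over 7 cells = 2857  → 112.8620
row 9: Σ corner-gray over 7 cells = 2914  → 115.1137
Σ rows: total corner-gray = 35262  → 1392.9782 mm³


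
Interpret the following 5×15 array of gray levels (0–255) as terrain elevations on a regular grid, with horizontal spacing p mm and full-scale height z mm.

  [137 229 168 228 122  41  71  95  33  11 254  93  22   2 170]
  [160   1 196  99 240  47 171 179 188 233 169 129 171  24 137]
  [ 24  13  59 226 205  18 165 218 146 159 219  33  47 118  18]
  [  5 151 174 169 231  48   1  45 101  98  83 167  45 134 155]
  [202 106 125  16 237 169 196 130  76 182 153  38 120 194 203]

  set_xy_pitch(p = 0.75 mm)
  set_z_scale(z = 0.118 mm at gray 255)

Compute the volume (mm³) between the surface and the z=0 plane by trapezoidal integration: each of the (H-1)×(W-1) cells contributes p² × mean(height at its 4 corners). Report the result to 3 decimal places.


height_mm = gray/255 × 0.118; cell vol = 0.75² × mean(4 corners)
unit = 0.75² × 0.118 / (4×255) = 6.50735e-05 mm³ per gray-sum
row 0: Σ corner-gray over 14 cells = 7036  → 0.4579
row 1: Σ corner-gray over 14 cells = 7285  → 0.4741
row 2: Σ corner-gray over 14 cells = 6348  → 0.4131
row 3: Σ corner-gray over 14 cells = 6943  → 0.4518
Σ rows: total corner-gray = 27612  → 1.7968 mm³

1.797


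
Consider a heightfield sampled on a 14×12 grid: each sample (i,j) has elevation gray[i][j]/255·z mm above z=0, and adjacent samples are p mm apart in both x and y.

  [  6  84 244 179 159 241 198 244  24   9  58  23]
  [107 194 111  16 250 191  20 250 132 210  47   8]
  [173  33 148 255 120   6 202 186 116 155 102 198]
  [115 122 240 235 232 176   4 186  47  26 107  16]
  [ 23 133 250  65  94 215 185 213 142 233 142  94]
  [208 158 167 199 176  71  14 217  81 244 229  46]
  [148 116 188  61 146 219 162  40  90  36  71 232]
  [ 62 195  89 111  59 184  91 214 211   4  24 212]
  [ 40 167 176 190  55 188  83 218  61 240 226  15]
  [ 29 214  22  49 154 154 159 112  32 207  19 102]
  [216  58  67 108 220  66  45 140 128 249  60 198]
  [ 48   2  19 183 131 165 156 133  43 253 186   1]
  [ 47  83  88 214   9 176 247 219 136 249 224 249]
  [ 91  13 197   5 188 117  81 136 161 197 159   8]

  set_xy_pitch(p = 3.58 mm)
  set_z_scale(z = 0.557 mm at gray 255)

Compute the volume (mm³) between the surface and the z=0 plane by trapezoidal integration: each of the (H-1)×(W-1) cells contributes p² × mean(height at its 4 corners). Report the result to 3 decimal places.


height_mm = gray/255 × 0.557; cell vol = 3.58² × mean(4 corners)
unit = 3.58² × 0.557 / (4×255) = 0.00699876 mm³ per gray-sum
row 0: Σ corner-gray over 11 cells = 5866  → 41.0547
row 1: Σ corner-gray over 11 cells = 5974  → 41.8106
row 2: Σ corner-gray over 11 cells = 5898  → 41.2787
row 3: Σ corner-gray over 11 cells = 6342  → 44.3861
row 4: Σ corner-gray over 11 cells = 6827  → 47.7805
row 5: Σ corner-gray over 11 cells = 6004  → 42.0206
row 6: Σ corner-gray over 11 cells = 5276  → 36.9255
row 7: Σ corner-gray over 11 cells = 5901  → 41.2997
row 8: Σ corner-gray over 11 cells = 5638  → 39.4590
row 9: Σ corner-gray over 11 cells = 5071  → 35.4907
row 10: Σ corner-gray over 11 cells = 5287  → 37.0024
row 11: Σ corner-gray over 11 cells = 6177  → 43.2313
row 12: Σ corner-gray over 11 cells = 6193  → 43.3433
Σ rows: total corner-gray = 76454  → 535.0832 mm³

535.083


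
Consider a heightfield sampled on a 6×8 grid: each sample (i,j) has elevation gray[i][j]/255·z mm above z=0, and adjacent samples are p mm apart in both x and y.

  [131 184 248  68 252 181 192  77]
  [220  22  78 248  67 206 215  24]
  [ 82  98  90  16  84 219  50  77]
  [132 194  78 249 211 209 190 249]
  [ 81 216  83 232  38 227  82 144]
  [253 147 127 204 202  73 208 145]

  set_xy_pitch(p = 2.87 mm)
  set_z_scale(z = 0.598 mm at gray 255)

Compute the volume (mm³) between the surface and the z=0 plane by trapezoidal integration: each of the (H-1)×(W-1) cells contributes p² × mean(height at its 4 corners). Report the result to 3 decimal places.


height_mm = gray/255 × 0.598; cell vol = 2.87² × mean(4 corners)
unit = 2.87² × 0.598 / (4×255) = 0.00482908 mm³ per gray-sum
row 0: Σ corner-gray over 7 cells = 4374  → 21.1224
row 1: Σ corner-gray over 7 cells = 3189  → 15.4000
row 2: Σ corner-gray over 7 cells = 3916  → 18.9107
row 3: Σ corner-gray over 7 cells = 4624  → 22.3297
row 4: Σ corner-gray over 7 cells = 4301  → 20.7699
Σ rows: total corner-gray = 20404  → 98.5326 mm³

98.533


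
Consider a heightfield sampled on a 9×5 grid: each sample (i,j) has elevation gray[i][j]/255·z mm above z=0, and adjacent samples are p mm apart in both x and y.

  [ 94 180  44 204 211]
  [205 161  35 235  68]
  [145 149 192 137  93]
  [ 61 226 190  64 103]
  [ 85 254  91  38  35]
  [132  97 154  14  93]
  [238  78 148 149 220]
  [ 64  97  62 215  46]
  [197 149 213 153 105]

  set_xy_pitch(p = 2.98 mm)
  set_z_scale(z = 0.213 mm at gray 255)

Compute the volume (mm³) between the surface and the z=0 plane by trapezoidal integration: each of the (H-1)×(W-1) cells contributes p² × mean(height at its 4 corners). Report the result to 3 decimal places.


height_mm = gray/255 × 0.213; cell vol = 2.98² × mean(4 corners)
unit = 2.98² × 0.213 / (4×255) = 0.00185444 mm³ per gray-sum
row 0: Σ corner-gray over 4 cells = 2296  → 4.2578
row 1: Σ corner-gray over 4 cells = 2329  → 4.3190
row 2: Σ corner-gray over 4 cells = 2318  → 4.2986
row 3: Σ corner-gray over 4 cells = 2010  → 3.7274
row 4: Σ corner-gray over 4 cells = 1641  → 3.0431
row 5: Σ corner-gray over 4 cells = 1963  → 3.6403
row 6: Σ corner-gray over 4 cells = 2066  → 3.8313
row 7: Σ corner-gray over 4 cells = 2190  → 4.0612
Σ rows: total corner-gray = 16813  → 31.1786 mm³

31.179


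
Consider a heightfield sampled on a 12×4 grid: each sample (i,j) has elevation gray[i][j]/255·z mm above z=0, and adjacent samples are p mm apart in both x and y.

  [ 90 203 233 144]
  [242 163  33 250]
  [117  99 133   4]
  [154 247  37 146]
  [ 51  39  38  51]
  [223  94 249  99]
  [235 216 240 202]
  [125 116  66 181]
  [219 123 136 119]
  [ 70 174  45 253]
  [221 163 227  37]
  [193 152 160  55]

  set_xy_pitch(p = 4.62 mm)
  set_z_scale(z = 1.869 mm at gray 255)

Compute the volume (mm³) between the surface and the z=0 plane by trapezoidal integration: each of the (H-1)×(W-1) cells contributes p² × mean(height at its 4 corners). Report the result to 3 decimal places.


height_mm = gray/255 × 1.869; cell vol = 4.62² × mean(4 corners)
unit = 4.62² × 1.869 / (4×255) = 0.0391105 mm³ per gray-sum
row 0: Σ corner-gray over 3 cells = 1990  → 77.8298
row 1: Σ corner-gray over 3 cells = 1469  → 57.4533
row 2: Σ corner-gray over 3 cells = 1453  → 56.8275
row 3: Σ corner-gray over 3 cells = 1124  → 43.9602
row 4: Σ corner-gray over 3 cells = 1264  → 49.4356
row 5: Σ corner-gray over 3 cells = 2357  → 92.1834
row 6: Σ corner-gray over 3 cells = 2019  → 78.9640
row 7: Σ corner-gray over 3 cells = 1526  → 59.6826
row 8: Σ corner-gray over 3 cells = 1617  → 63.2416
row 9: Σ corner-gray over 3 cells = 1799  → 70.3597
row 10: Σ corner-gray over 3 cells = 1910  → 74.7010
Σ rows: total corner-gray = 18528  → 724.6389 mm³

724.639
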